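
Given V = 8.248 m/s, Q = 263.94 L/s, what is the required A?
Formula: Q = A V
Substituting knowns: 263.94 = A·8.248·1000
Solving for A: A = (263.94/1000)/8.248 = 0.032 m²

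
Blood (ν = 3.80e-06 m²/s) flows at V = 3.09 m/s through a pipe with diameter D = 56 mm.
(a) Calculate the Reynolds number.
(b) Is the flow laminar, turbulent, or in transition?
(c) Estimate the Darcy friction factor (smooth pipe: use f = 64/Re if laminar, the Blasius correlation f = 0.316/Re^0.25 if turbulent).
(a) Re = V·D/ν = 3.09·0.056/3.80e-06 = 45537
(b) Flow regime: turbulent (Re > 4000)
(c) Friction factor: f = 0.316/Re^0.25 = 0.316/45537^0.25 = 0.02163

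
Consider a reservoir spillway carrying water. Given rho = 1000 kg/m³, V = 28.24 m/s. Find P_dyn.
Formula: P_{dyn} = \frac{1}{2} \rho V^2
P_dyn = 0.5·1000·28.24²/1000 = 398.7 kPa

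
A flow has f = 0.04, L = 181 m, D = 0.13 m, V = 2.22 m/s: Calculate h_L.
Formula: h_L = f \frac{L}{D} \frac{V^2}{2g}
h_L = 0.04·(181/0.13)·2.22²/(2·9.81) = 13.99 m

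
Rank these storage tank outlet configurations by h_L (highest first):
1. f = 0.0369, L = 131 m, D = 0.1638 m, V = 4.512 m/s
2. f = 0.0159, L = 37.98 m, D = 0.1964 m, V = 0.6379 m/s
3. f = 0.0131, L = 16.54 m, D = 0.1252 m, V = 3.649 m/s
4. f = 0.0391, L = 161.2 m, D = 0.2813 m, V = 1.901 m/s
Case 1: h_L = 30.62 m
Case 2: h_L = 0.06377 m
Case 3: h_L = 1.174 m
Case 4: h_L = 4.127 m
Ranking (highest first): 1, 4, 3, 2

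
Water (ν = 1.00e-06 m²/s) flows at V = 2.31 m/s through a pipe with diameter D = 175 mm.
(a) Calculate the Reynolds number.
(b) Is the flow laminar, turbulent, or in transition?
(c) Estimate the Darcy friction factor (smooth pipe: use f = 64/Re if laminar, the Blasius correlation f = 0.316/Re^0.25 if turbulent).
(a) Re = V·D/ν = 2.31·0.175/1.00e-06 = 404250
(b) Flow regime: turbulent (Re > 4000)
(c) Friction factor: f = 0.316/Re^0.25 = 0.316/404250^0.25 = 0.01253 (Blasius is strictly valid for Re ≲ 1e5; used here as the smooth-pipe estimate the problem specifies)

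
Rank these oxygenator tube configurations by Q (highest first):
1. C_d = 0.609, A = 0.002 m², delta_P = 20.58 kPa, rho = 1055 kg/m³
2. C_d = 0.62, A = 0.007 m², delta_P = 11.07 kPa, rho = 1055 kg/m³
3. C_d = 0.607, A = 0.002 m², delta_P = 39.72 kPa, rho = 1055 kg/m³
Case 1: Q = 7.608 L/s
Case 2: Q = 19.88 L/s
Case 3: Q = 10.53 L/s
Ranking (highest first): 2, 3, 1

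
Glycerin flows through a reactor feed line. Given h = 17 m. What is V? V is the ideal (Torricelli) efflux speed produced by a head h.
Formula: V = \sqrt{2 g h}
V = √(2·9.81·17) = 18.26 m/s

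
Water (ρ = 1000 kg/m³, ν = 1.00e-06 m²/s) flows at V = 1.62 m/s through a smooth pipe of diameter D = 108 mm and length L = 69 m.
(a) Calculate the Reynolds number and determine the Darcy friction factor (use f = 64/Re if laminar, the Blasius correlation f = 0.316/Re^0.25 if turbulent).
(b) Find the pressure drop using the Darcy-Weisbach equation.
(a) Re = V·D/ν = 1.62·0.108/1.00e-06 = 174960 → turbulent (Re > 4000); f = 0.316/Re^0.25 = 0.316/174960^0.25 = 0.015451 (Blasius is strictly valid for Re ≲ 1e5; used here as the smooth-pipe estimate the problem specifies)
(b) Darcy-Weisbach: ΔP = f·(L/D)·½ρV²/1000 = 0.015451·(69/0.108)·½·1000·1.62²/1000 = 12.95 kPa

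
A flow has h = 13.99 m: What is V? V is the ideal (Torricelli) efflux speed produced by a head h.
Formula: V = \sqrt{2 g h}
V = √(2·9.81·13.99) = 16.57 m/s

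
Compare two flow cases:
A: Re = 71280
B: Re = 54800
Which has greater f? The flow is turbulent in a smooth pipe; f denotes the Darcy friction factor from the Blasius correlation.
f(A) = 0.01934, f(B) = 0.02065. Answer: B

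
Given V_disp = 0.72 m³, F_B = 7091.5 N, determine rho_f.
Formula: F_B = \rho_f g V_{disp}
Substituting knowns: 7091.5 = rho_f·9.81·0.72
Solving for rho_f: rho_f = 7091.5/(9.81·0.72) = 1004 kg/m³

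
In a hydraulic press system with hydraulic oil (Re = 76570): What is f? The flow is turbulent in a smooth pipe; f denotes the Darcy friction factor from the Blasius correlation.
Formula: f = \frac{0.316}{Re^{0.25}}
f = 0.316/76570^0.25 = 0.019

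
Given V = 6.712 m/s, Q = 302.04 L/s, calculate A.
Formula: Q = A V
Substituting knowns: 302.04 = A·6.712·1000
Solving for A: A = (302.04/1000)/6.712 = 0.045 m²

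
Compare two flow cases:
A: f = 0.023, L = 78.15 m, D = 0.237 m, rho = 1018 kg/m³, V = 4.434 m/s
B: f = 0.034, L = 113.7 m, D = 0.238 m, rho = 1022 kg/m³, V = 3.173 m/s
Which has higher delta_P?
delta_P(A) = 75.9 kPa, delta_P(B) = 83.56 kPa. Answer: B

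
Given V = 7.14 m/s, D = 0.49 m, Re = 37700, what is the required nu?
Formula: Re = \frac{V D}{\nu}
Substituting knowns: 37700 = 7.14·0.49/nu
Solving for nu: nu = 7.14·0.49/37700 = 9.280e-05 m²/s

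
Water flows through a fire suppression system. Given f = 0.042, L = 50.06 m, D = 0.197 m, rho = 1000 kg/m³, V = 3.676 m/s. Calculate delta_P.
Formula: \Delta P = f \frac{L}{D} \frac{\rho V^2}{2}
delta_P = 0.042·(50.06/0.197)·0.5·1000·3.676²/1000 = 72.11 kPa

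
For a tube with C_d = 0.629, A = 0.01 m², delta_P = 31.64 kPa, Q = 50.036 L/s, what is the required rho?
Formula: Q = C_d A \sqrt{\frac{2 \Delta P}{\rho}}
Substituting knowns: 50.036 = 0.629·0.01·√(2·(31.64·1000)/rho)·1000
Solving for rho: rho = 2·(31.64·1000)/((50.036/1000)/(0.629·0.01))² = 1000 kg/m³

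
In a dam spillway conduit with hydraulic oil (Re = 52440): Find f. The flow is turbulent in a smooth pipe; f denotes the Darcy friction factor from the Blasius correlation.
Formula: f = \frac{0.316}{Re^{0.25}}
f = 0.316/52440^0.25 = 0.02088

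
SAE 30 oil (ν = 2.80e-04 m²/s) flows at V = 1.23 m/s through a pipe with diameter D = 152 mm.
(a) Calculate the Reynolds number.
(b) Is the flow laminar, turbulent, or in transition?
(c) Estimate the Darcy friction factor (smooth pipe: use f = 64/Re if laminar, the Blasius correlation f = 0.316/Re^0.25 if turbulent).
(a) Re = V·D/ν = 1.23·0.152/2.80e-04 = 667.71
(b) Flow regime: laminar (Re < 2300)
(c) Friction factor: f = 64/Re = 64/667.71 = 0.09585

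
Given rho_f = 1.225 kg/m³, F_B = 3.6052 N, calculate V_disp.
Formula: F_B = \rho_f g V_{disp}
Substituting knowns: 3.6052 = 1.225·9.81·V_disp
Solving for V_disp: V_disp = 3.6052/(1.225·9.81) = 0.3 m³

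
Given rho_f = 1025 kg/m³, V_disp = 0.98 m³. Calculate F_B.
Formula: F_B = \rho_f g V_{disp}
F_B = 1025·9.81·0.98 = 9854 N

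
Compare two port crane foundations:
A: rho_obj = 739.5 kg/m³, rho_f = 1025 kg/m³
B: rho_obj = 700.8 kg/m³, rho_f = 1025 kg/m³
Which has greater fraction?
fraction(A) = 0.7215, fraction(B) = 0.6837. Answer: A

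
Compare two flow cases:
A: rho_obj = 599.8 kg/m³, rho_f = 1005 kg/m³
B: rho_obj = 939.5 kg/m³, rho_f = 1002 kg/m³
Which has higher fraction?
fraction(A) = 0.5968, fraction(B) = 0.9376. Answer: B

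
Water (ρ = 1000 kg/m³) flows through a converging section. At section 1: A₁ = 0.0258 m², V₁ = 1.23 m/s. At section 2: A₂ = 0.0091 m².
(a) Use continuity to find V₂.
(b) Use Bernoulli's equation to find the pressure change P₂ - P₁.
(a) Continuity: A₁V₁=A₂V₂ -> V₂=A₁V₁/A₂=0.0258*1.23/0.0091=3.49 m/s
(b) Bernoulli: P₂-P₁=0.5*rho*(V₁^2-V₂^2)/1000=0.5*1000*(1.23^2-3.49^2)/1000=-5.334 kPa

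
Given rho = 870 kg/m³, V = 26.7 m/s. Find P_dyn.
Formula: P_{dyn} = \frac{1}{2} \rho V^2
P_dyn = 0.5·870·26.7²/1000 = 310.1 kPa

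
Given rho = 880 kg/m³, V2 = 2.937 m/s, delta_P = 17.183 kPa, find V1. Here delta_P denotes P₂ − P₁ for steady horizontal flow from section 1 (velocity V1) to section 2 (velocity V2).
Formula: \Delta P = \frac{1}{2} \rho (V_1^2 - V_2^2)
Substituting knowns: 17.183 = 0.5·880·(V1² − 2.937²)/1000
Solving for V1: V1 = √(2.937² + 2·(17.183·1000)/880) = 6.905 m/s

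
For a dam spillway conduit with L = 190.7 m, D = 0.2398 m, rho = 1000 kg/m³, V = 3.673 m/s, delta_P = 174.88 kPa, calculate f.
Formula: \Delta P = f \frac{L}{D} \frac{\rho V^2}{2}
Substituting knowns: 174.88 = f·(190.7/0.2398)·0.5·1000·3.673²/1000
Solving for f: f = (174.88·1000)/((190.7/0.2398)·0.5·1000·3.673²) = 0.0326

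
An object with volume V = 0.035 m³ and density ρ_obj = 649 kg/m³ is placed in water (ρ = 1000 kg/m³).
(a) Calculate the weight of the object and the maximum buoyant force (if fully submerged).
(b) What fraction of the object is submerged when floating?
(a) W=rho_obj*g*V=649*9.81*0.035=222.8 N; F_B(max)=rho*g*V=1000*9.81*0.035=343.4 N
(b) Floating fraction=rho_obj/rho=649/1000=0.649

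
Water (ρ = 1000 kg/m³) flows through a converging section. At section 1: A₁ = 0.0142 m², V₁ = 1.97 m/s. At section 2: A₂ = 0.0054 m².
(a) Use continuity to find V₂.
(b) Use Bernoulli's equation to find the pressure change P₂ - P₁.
(a) Continuity: A₁V₁=A₂V₂ -> V₂=A₁V₁/A₂=0.0142*1.97/0.0054=5.18 m/s
(b) Bernoulli: P₂-P₁=0.5*rho*(V₁^2-V₂^2)/1000=0.5*1000*(1.97^2-5.18^2)/1000=-11.48 kPa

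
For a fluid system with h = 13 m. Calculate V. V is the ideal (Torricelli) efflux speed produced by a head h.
Formula: V = \sqrt{2 g h}
V = √(2·9.81·13) = 15.97 m/s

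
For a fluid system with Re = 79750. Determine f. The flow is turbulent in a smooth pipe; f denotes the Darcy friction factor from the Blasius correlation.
Formula: f = \frac{0.316}{Re^{0.25}}
f = 0.316/79750^0.25 = 0.0188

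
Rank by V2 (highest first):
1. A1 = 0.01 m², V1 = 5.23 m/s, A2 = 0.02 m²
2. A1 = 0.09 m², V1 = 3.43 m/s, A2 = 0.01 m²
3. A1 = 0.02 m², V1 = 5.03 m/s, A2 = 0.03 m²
Case 1: V2 = 2.615 m/s
Case 2: V2 = 30.87 m/s
Case 3: V2 = 3.353 m/s
Ranking (highest first): 2, 3, 1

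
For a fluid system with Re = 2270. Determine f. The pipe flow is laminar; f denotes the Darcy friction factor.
Formula: f = \frac{64}{Re}
f = 64/2270 = 0.02819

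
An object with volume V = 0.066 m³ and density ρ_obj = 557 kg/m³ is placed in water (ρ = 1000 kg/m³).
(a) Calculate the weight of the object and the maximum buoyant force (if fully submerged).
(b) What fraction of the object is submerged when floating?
(a) W=rho_obj*g*V=557*9.81*0.066=360.6 N; F_B(max)=rho*g*V=1000*9.81*0.066=647.5 N
(b) Floating fraction=rho_obj/rho=557/1000=0.557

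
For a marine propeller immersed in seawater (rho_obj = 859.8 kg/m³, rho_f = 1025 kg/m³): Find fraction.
Formula: f_{sub} = \frac{\rho_{obj}}{\rho_f}
fraction = 859.8/1025 = 0.8388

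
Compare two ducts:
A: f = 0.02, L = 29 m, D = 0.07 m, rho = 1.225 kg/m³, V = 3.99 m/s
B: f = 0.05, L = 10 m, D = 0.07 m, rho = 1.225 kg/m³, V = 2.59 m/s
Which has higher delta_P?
delta_P(A) = 0.08079 kPa, delta_P(B) = 0.02935 kPa. Answer: A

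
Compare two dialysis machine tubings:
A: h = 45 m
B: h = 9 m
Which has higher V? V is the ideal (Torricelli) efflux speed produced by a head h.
V(A) = 29.71 m/s, V(B) = 13.29 m/s. Answer: A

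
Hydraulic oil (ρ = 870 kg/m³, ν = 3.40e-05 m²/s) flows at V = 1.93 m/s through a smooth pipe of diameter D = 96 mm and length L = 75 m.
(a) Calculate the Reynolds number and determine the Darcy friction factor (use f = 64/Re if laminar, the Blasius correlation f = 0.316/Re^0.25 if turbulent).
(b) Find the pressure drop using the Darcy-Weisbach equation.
(a) Re = V·D/ν = 1.93·0.096/3.40e-05 = 5449.4 → turbulent (Re > 4000); f = 0.316/Re^0.25 = 0.316/5449.4^0.25 = 0.036779
(b) Darcy-Weisbach: ΔP = f·(L/D)·½ρV²/1000 = 0.036779·(75/0.096)·½·870·1.93²/1000 = 46.56 kPa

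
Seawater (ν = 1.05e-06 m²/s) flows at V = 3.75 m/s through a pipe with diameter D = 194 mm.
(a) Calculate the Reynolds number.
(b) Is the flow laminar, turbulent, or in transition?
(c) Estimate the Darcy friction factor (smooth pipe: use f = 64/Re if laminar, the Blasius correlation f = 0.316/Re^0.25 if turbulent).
(a) Re = V·D/ν = 3.75·0.194/1.05e-06 = 692860
(b) Flow regime: turbulent (Re > 4000)
(c) Friction factor: f = 0.316/Re^0.25 = 0.316/692860^0.25 = 0.01095 (Blasius is strictly valid for Re ≲ 1e5; used here as the smooth-pipe estimate the problem specifies)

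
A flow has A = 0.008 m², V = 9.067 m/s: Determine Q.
Formula: Q = A V
Q = 0.008·9.067·1000 = 72.54 L/s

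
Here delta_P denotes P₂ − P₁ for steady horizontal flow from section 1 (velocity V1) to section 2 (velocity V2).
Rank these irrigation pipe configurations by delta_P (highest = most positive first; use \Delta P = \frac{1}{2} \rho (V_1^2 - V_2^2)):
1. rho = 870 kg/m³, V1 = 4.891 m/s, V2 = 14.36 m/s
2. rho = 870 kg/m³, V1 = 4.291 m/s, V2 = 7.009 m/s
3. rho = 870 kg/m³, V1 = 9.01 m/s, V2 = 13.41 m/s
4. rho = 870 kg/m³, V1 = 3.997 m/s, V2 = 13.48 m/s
Case 1: delta_P = -79.3 kPa
Case 2: delta_P = -13.36 kPa
Case 3: delta_P = -42.91 kPa
Case 4: delta_P = -72.09 kPa
Ranking (highest first): 2, 3, 4, 1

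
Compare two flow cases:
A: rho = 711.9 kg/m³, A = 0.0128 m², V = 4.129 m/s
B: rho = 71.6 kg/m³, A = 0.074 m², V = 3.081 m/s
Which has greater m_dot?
m_dot(A) = 37.62 kg/s, m_dot(B) = 16.32 kg/s. Answer: A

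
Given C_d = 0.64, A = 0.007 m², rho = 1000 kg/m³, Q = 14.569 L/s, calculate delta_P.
Formula: Q = C_d A \sqrt{\frac{2 \Delta P}{\rho}}
Substituting knowns: 14.569 = 0.64·0.007·√(2·(delta_P·1000)/1000)·1000
Solving for delta_P: delta_P = ((14.569/1000)/(0.64·0.007))²·1000/2/1000 = 5.288 kPa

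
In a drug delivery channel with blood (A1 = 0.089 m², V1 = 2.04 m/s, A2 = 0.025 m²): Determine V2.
Formula: V_2 = \frac{A_1 V_1}{A_2}
V2 = 0.089·2.04/0.025 = 7.262 m/s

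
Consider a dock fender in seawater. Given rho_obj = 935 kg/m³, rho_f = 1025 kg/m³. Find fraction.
Formula: f_{sub} = \frac{\rho_{obj}}{\rho_f}
fraction = 935/1025 = 0.9122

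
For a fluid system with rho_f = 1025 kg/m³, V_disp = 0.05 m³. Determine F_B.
Formula: F_B = \rho_f g V_{disp}
F_B = 1025·9.81·0.05 = 502.8 N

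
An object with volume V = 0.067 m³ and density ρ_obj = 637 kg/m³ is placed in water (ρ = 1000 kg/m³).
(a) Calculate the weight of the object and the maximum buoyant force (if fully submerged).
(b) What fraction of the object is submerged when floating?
(a) W=rho_obj*g*V=637*9.81*0.067=418.7 N; F_B(max)=rho*g*V=1000*9.81*0.067=657.3 N
(b) Floating fraction=rho_obj/rho=637/1000=0.637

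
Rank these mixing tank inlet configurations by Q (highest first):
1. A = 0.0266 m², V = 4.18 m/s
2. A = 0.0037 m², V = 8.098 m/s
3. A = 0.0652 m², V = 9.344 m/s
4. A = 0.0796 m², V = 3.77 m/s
Case 1: Q = 111.2 L/s
Case 2: Q = 29.96 L/s
Case 3: Q = 609.2 L/s
Case 4: Q = 300.1 L/s
Ranking (highest first): 3, 4, 1, 2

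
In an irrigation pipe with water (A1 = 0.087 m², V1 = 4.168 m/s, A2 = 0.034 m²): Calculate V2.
Formula: V_2 = \frac{A_1 V_1}{A_2}
V2 = 0.087·4.168/0.034 = 10.67 m/s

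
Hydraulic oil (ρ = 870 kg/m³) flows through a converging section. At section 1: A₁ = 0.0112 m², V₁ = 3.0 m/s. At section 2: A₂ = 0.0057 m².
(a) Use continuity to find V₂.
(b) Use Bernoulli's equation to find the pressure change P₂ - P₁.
(a) Continuity: A₁V₁=A₂V₂ -> V₂=A₁V₁/A₂=0.0112*3.0/0.0057=5.89 m/s
(b) Bernoulli: P₂-P₁=0.5*rho*(V₁^2-V₂^2)/1000=0.5*870*(3.0^2-5.89^2)/1000=-11.18 kPa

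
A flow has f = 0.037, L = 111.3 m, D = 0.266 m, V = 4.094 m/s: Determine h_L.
Formula: h_L = f \frac{L}{D} \frac{V^2}{2g}
h_L = 0.037·(111.3/0.266)·4.094²/(2·9.81) = 13.23 m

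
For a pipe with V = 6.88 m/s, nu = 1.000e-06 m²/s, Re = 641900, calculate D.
Formula: Re = \frac{V D}{\nu}
Substituting knowns: 641900 = 6.88·D/1.000e-06
Solving for D: D = 641900·1.000e-06/6.88 = 0.0933 m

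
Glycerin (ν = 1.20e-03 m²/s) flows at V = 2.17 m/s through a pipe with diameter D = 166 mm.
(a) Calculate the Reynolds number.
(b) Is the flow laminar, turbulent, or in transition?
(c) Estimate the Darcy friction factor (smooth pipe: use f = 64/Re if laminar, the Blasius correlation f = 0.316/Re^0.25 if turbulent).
(a) Re = V·D/ν = 2.17·0.166/1.20e-03 = 300.18
(b) Flow regime: laminar (Re < 2300)
(c) Friction factor: f = 64/Re = 64/300.18 = 0.2132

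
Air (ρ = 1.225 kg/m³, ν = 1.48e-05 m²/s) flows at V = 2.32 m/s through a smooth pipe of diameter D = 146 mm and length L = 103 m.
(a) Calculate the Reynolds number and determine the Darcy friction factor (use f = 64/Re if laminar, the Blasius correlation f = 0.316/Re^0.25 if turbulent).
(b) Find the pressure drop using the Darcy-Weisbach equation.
(a) Re = V·D/ν = 2.32·0.146/1.48e-05 = 22886 → turbulent (Re > 4000); f = 0.316/Re^0.25 = 0.316/22886^0.25 = 0.025692
(b) Darcy-Weisbach: ΔP = f·(L/D)·½ρV²/1000 = 0.025692·(103/0.146)·½·1.225·2.32²/1000 = 0.05975 kPa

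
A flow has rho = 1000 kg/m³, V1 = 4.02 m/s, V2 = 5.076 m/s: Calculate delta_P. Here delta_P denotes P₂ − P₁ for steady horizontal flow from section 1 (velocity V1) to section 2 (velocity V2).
Formula: \Delta P = \frac{1}{2} \rho (V_1^2 - V_2^2)
delta_P = 0.5·1000·(4.02² − 5.076²)/1000 = -4.803 kPa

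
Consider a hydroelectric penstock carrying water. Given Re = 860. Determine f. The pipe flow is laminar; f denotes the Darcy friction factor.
Formula: f = \frac{64}{Re}
f = 64/860 = 0.07442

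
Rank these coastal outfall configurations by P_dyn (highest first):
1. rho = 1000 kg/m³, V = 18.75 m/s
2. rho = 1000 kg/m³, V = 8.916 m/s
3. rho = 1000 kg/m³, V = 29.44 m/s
Case 1: P_dyn = 175.8 kPa
Case 2: P_dyn = 39.75 kPa
Case 3: P_dyn = 433.4 kPa
Ranking (highest first): 3, 1, 2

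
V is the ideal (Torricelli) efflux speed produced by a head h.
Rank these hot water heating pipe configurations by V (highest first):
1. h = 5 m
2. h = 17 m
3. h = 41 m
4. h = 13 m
Case 1: V = 9.905 m/s
Case 2: V = 18.26 m/s
Case 3: V = 28.36 m/s
Case 4: V = 15.97 m/s
Ranking (highest first): 3, 2, 4, 1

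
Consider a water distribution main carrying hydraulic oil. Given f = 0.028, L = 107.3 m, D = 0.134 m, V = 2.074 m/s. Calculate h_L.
Formula: h_L = f \frac{L}{D} \frac{V^2}{2g}
h_L = 0.028·(107.3/0.134)·2.074²/(2·9.81) = 4.916 m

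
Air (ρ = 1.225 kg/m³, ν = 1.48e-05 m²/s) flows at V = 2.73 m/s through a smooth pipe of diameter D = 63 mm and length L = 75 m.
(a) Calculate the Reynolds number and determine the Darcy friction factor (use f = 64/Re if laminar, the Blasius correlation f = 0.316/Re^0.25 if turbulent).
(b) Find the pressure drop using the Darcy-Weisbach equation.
(a) Re = V·D/ν = 2.73·0.063/1.48e-05 = 11621 → turbulent (Re > 4000); f = 0.316/Re^0.25 = 0.316/11621^0.25 = 0.030435
(b) Darcy-Weisbach: ΔP = f·(L/D)·½ρV²/1000 = 0.030435·(75/0.063)·½·1.225·2.73²/1000 = 0.1654 kPa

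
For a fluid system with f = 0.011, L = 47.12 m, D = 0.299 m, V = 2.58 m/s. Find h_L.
Formula: h_L = f \frac{L}{D} \frac{V^2}{2g}
h_L = 0.011·(47.12/0.299)·2.58²/(2·9.81) = 0.5881 m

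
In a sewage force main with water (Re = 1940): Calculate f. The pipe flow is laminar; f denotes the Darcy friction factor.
Formula: f = \frac{64}{Re}
f = 64/1940 = 0.03299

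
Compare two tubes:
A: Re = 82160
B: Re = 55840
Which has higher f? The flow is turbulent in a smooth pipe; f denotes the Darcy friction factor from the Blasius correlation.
f(A) = 0.01866, f(B) = 0.02056. Answer: B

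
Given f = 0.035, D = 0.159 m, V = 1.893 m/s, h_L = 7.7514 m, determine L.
Formula: h_L = f \frac{L}{D} \frac{V^2}{2g}
Substituting knowns: 7.7514 = 0.035·(L/0.159)·1.893²/(2·9.81)
Solving for L: L = 7.7514·2·9.81·0.159/(0.035·1.893²) = 192.8 m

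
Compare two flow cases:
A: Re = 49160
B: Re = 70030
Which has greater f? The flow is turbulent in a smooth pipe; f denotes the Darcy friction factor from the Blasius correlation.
f(A) = 0.02122, f(B) = 0.01943. Answer: A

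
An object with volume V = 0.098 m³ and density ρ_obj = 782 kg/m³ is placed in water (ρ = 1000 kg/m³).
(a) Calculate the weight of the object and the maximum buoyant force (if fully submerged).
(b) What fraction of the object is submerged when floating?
(a) W=rho_obj*g*V=782*9.81*0.098=751.8 N; F_B(max)=rho*g*V=1000*9.81*0.098=961.4 N
(b) Floating fraction=rho_obj/rho=782/1000=0.782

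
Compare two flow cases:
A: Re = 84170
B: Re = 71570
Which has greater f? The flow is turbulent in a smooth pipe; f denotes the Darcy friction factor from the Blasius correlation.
f(A) = 0.01855, f(B) = 0.01932. Answer: B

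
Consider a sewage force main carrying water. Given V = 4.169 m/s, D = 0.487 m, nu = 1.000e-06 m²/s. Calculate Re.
Formula: Re = \frac{V D}{\nu}
Re = 4.169·0.487/1.000e-06 = 2.030e+06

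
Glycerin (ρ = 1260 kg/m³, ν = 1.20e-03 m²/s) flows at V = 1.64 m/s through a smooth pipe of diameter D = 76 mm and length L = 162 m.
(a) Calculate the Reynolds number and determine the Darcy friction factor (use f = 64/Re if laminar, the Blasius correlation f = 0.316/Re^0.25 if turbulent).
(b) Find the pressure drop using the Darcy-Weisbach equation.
(a) Re = V·D/ν = 1.64·0.076/1.20e-03 = 103.87 → laminar (Re < 2300); f = 64/Re = 64/103.87 = 0.61615
(b) Darcy-Weisbach: ΔP = f·(L/D)·½ρV²/1000 = 0.61615·(162/0.076)·½·1260·1.64²/1000 = 2225 kPa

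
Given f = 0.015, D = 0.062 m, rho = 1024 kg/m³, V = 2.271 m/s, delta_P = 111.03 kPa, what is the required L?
Formula: \Delta P = f \frac{L}{D} \frac{\rho V^2}{2}
Substituting knowns: 111.03 = 0.015·(L/0.062)·0.5·1024·2.271²/1000
Solving for L: L = (111.03·1000)·0.062/(0.015·0.5·1024·2.271²) = 173.8 m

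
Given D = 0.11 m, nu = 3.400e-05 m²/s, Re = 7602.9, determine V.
Formula: Re = \frac{V D}{\nu}
Substituting knowns: 7602.9 = V·0.11/3.400e-05
Solving for V: V = 7602.9·3.400e-05/0.11 = 2.35 m/s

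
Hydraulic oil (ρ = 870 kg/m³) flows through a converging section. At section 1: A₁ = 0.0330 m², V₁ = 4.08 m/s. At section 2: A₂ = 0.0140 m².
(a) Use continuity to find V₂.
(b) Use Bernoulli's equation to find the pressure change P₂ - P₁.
(a) Continuity: A₁V₁=A₂V₂ -> V₂=A₁V₁/A₂=0.0330*4.08/0.0140=9.62 m/s
(b) Bernoulli: P₂-P₁=0.5*rho*(V₁^2-V₂^2)/1000=0.5*870*(4.08^2-9.62^2)/1000=-33.02 kPa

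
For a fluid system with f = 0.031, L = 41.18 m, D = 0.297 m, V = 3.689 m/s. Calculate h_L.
Formula: h_L = f \frac{L}{D} \frac{V^2}{2g}
h_L = 0.031·(41.18/0.297)·3.689²/(2·9.81) = 2.981 m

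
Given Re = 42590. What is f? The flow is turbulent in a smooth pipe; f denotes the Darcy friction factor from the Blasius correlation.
Formula: f = \frac{0.316}{Re^{0.25}}
f = 0.316/42590^0.25 = 0.022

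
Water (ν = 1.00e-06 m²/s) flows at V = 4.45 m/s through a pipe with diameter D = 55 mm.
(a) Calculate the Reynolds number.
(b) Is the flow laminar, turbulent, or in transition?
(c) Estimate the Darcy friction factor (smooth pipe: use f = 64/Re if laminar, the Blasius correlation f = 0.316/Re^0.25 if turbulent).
(a) Re = V·D/ν = 4.45·0.055/1.00e-06 = 244750
(b) Flow regime: turbulent (Re > 4000)
(c) Friction factor: f = 0.316/Re^0.25 = 0.316/244750^0.25 = 0.01421 (Blasius is strictly valid for Re ≲ 1e5; used here as the smooth-pipe estimate the problem specifies)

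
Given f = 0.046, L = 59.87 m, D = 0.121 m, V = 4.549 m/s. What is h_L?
Formula: h_L = f \frac{L}{D} \frac{V^2}{2g}
h_L = 0.046·(59.87/0.121)·4.549²/(2·9.81) = 24.01 m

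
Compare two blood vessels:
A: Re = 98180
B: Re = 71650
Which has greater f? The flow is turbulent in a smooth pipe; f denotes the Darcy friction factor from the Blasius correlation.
f(A) = 0.01785, f(B) = 0.01931. Answer: B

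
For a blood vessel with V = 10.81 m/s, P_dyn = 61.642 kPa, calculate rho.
Formula: P_{dyn} = \frac{1}{2} \rho V^2
Substituting knowns: 61.642 = 0.5·rho·10.81²/1000
Solving for rho: rho = 2·(61.642·1000)/10.81² = 1055 kg/m³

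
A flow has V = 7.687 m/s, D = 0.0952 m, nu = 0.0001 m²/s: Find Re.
Formula: Re = \frac{V D}{\nu}
Re = 7.687·0.0952/0.0001 = 7318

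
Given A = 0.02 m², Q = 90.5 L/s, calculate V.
Formula: Q = A V
Substituting knowns: 90.5 = 0.02·V·1000
Solving for V: V = (90.5/1000)/0.02 = 4.525 m/s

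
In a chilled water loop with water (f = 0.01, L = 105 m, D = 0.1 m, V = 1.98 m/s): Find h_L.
Formula: h_L = f \frac{L}{D} \frac{V^2}{2g}
h_L = 0.01·(105/0.1)·1.98²/(2·9.81) = 2.098 m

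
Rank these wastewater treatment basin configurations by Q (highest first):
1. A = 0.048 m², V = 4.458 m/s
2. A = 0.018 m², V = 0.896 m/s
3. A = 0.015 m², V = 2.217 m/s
Case 1: Q = 214 L/s
Case 2: Q = 16.13 L/s
Case 3: Q = 33.26 L/s
Ranking (highest first): 1, 3, 2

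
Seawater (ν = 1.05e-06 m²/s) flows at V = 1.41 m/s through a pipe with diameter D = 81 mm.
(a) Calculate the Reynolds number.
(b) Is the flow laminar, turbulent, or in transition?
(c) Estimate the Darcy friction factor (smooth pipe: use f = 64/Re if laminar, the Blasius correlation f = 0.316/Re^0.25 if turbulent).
(a) Re = V·D/ν = 1.41·0.081/1.05e-06 = 108770
(b) Flow regime: turbulent (Re > 4000)
(c) Friction factor: f = 0.316/Re^0.25 = 0.316/108770^0.25 = 0.0174 (Blasius is strictly valid for Re ≲ 1e5; used here as the smooth-pipe estimate the problem specifies)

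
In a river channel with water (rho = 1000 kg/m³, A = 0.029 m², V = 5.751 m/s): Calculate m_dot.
Formula: \dot{m} = \rho A V
m_dot = 1000·0.029·5.751 = 166.8 kg/s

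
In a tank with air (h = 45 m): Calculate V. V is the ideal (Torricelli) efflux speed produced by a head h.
Formula: V = \sqrt{2 g h}
V = √(2·9.81·45) = 29.71 m/s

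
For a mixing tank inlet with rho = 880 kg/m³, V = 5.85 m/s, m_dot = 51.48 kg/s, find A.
Formula: \dot{m} = \rho A V
Substituting knowns: 51.48 = 880·A·5.85
Solving for A: A = 51.48/(880·5.85) = 0.01 m²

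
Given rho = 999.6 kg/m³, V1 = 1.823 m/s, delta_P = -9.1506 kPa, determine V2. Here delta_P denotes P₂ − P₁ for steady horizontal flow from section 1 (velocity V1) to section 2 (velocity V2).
Formula: \Delta P = \frac{1}{2} \rho (V_1^2 - V_2^2)
Substituting knowns: -9.1506 = 0.5·999.6·(1.823² − V2²)/1000
Solving for V2: V2 = √(1.823² − 2·(-9.1506·1000)/999.6) = 4.651 m/s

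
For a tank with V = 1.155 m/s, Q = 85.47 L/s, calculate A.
Formula: Q = A V
Substituting knowns: 85.47 = A·1.155·1000
Solving for A: A = (85.47/1000)/1.155 = 0.074 m²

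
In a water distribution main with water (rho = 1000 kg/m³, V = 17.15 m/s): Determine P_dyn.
Formula: P_{dyn} = \frac{1}{2} \rho V^2
P_dyn = 0.5·1000·17.15²/1000 = 147.1 kPa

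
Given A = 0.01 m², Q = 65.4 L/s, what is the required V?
Formula: Q = A V
Substituting knowns: 65.4 = 0.01·V·1000
Solving for V: V = (65.4/1000)/0.01 = 6.54 m/s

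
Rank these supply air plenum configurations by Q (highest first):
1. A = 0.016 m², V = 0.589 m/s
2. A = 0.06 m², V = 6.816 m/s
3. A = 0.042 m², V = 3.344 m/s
Case 1: Q = 9.424 L/s
Case 2: Q = 409 L/s
Case 3: Q = 140.4 L/s
Ranking (highest first): 2, 3, 1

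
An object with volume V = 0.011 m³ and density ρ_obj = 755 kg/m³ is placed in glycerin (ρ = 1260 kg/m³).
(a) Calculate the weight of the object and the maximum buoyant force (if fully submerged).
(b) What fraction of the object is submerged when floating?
(a) W=rho_obj*g*V=755*9.81*0.011=81.5 N; F_B(max)=rho*g*V=1260*9.81*0.011=136.0 N
(b) Floating fraction=rho_obj/rho=755/1260=0.599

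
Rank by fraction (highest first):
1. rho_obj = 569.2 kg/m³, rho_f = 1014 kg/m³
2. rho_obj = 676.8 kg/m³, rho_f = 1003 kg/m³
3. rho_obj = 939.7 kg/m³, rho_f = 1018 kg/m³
Case 1: fraction = 0.5613
Case 2: fraction = 0.6748
Case 3: fraction = 0.9231
Ranking (highest first): 3, 2, 1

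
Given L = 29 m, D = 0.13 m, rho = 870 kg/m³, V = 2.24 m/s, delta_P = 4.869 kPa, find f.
Formula: \Delta P = f \frac{L}{D} \frac{\rho V^2}{2}
Substituting knowns: 4.869 = f·(29/0.13)·0.5·870·2.24²/1000
Solving for f: f = (4.869·1000)/((29/0.13)·0.5·870·2.24²) = 0.01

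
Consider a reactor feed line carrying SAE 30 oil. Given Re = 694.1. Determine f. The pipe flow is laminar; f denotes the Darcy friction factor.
Formula: f = \frac{64}{Re}
f = 64/694.1 = 0.09221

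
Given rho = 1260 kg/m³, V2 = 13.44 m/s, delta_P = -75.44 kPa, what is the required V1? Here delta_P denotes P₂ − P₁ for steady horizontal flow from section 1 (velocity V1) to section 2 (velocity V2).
Formula: \Delta P = \frac{1}{2} \rho (V_1^2 - V_2^2)
Substituting knowns: -75.44 = 0.5·1260·(V1² − 13.44²)/1000
Solving for V1: V1 = √(13.44² + 2·(-75.44·1000)/1260) = 7.803 m/s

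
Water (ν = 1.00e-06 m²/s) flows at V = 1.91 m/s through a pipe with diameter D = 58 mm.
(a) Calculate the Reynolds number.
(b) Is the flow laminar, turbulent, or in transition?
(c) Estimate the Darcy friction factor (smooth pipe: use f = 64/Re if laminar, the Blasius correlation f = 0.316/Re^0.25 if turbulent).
(a) Re = V·D/ν = 1.91·0.058/1.00e-06 = 110780
(b) Flow regime: turbulent (Re > 4000)
(c) Friction factor: f = 0.316/Re^0.25 = 0.316/110780^0.25 = 0.01732 (Blasius is strictly valid for Re ≲ 1e5; used here as the smooth-pipe estimate the problem specifies)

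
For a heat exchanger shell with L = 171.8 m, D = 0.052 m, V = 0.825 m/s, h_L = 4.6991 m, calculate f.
Formula: h_L = f \frac{L}{D} \frac{V^2}{2g}
Substituting knowns: 4.6991 = f·(171.8/0.052)·0.825²/(2·9.81)
Solving for f: f = 4.6991·2·9.81/((171.8/0.052)·0.825²) = 0.041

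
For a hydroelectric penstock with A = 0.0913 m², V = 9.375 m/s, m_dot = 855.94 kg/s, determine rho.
Formula: \dot{m} = \rho A V
Substituting knowns: 855.94 = rho·0.0913·9.375
Solving for rho: rho = 855.94/(0.0913·9.375) = 1000 kg/m³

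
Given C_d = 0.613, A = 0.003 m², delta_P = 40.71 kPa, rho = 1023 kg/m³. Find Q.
Formula: Q = C_d A \sqrt{\frac{2 \Delta P}{\rho}}
Q = 0.613·0.003·√(2·(40.71·1000)/1023)·1000 = 16.41 L/s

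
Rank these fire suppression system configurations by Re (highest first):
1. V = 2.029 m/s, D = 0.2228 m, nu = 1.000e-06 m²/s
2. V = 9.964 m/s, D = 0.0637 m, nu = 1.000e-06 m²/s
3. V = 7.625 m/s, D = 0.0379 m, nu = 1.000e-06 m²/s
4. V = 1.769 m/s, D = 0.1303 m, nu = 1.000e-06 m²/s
Case 1: Re = 452061
Case 2: Re = 634707
Case 3: Re = 288988
Case 4: Re = 230501
Ranking (highest first): 2, 1, 3, 4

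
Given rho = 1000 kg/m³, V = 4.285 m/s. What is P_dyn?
Formula: P_{dyn} = \frac{1}{2} \rho V^2
P_dyn = 0.5·1000·4.285²/1000 = 9.181 kPa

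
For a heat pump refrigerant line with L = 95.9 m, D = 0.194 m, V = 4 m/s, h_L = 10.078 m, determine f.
Formula: h_L = f \frac{L}{D} \frac{V^2}{2g}
Substituting knowns: 10.078 = f·(95.9/0.194)·4²/(2·9.81)
Solving for f: f = 10.078·2·9.81/((95.9/0.194)·4²) = 0.025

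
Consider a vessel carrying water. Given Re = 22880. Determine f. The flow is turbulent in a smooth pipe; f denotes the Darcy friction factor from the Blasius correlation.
Formula: f = \frac{0.316}{Re^{0.25}}
f = 0.316/22880^0.25 = 0.02569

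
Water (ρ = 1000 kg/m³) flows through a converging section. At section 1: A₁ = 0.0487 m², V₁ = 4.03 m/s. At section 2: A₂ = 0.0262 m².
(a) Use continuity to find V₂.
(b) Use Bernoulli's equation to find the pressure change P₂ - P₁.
(a) Continuity: A₁V₁=A₂V₂ -> V₂=A₁V₁/A₂=0.0487*4.03/0.0262=7.49 m/s
(b) Bernoulli: P₂-P₁=0.5*rho*(V₁^2-V₂^2)/1000=0.5*1000*(4.03^2-7.49^2)/1000=-19.93 kPa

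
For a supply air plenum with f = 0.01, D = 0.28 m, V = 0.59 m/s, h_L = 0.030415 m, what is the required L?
Formula: h_L = f \frac{L}{D} \frac{V^2}{2g}
Substituting knowns: 0.030415 = 0.01·(L/0.28)·0.59²/(2·9.81)
Solving for L: L = 0.030415·2·9.81·0.28/(0.01·0.59²) = 48 m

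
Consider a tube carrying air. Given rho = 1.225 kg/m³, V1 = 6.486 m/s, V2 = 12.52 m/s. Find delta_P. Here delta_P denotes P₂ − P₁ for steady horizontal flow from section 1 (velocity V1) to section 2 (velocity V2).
Formula: \Delta P = \frac{1}{2} \rho (V_1^2 - V_2^2)
delta_P = 0.5·1.225·(6.486² − 12.52²)/1000 = -0.07024 kPa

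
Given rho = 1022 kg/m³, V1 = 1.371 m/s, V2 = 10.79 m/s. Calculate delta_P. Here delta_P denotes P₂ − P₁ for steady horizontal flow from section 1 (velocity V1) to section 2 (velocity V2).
Formula: \Delta P = \frac{1}{2} \rho (V_1^2 - V_2^2)
delta_P = 0.5·1022·(1.371² − 10.79²)/1000 = -58.53 kPa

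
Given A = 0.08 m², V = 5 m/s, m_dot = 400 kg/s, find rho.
Formula: \dot{m} = \rho A V
Substituting knowns: 400 = rho·0.08·5
Solving for rho: rho = 400/(0.08·5) = 1000 kg/m³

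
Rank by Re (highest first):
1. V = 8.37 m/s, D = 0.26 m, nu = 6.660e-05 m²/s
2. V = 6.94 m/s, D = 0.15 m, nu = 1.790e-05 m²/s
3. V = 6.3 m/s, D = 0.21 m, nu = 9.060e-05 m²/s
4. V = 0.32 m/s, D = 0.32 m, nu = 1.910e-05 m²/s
Case 1: Re = 32676
Case 2: Re = 58156
Case 3: Re = 14603
Case 4: Re = 5361
Ranking (highest first): 2, 1, 3, 4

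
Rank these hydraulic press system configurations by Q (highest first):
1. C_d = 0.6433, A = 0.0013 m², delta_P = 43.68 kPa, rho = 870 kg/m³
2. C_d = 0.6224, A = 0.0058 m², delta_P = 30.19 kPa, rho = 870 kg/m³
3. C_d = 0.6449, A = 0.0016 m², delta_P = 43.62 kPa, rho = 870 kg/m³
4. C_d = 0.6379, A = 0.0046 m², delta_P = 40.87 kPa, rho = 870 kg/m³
Case 1: Q = 8.38 L/s
Case 2: Q = 30.07 L/s
Case 3: Q = 10.33 L/s
Case 4: Q = 28.44 L/s
Ranking (highest first): 2, 4, 3, 1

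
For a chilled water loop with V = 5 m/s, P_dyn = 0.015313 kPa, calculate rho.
Formula: P_{dyn} = \frac{1}{2} \rho V^2
Substituting knowns: 0.015313 = 0.5·rho·5²/1000
Solving for rho: rho = 2·(0.015313·1000)/5² = 1.225 kg/m³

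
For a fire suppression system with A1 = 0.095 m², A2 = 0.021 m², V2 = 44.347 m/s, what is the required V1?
Formula: V_2 = \frac{A_1 V_1}{A_2}
Substituting knowns: 44.347 = 0.095·V1/0.021
Solving for V1: V1 = 44.347·0.021/0.095 = 9.803 m/s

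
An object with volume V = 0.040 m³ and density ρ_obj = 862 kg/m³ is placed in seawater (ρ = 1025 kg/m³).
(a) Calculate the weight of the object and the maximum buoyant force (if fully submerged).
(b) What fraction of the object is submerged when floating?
(a) W=rho_obj*g*V=862*9.81*0.040=338.2 N; F_B(max)=rho*g*V=1025*9.81*0.040=402.2 N
(b) Floating fraction=rho_obj/rho=862/1025=0.841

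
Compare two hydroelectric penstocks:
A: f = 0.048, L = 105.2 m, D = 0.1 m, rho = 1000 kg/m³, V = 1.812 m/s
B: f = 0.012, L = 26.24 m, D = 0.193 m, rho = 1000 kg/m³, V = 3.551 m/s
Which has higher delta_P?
delta_P(A) = 82.9 kPa, delta_P(B) = 10.29 kPa. Answer: A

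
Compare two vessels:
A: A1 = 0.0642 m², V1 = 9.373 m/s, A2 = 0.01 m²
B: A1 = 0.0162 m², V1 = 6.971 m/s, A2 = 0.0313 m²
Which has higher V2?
V2(A) = 60.17 m/s, V2(B) = 3.608 m/s. Answer: A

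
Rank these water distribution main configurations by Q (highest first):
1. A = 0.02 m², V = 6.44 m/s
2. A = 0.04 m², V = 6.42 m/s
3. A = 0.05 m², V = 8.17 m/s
Case 1: Q = 128.8 L/s
Case 2: Q = 256.8 L/s
Case 3: Q = 408.5 L/s
Ranking (highest first): 3, 2, 1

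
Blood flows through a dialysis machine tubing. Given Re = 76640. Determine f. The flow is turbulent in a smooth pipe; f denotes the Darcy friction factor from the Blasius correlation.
Formula: f = \frac{0.316}{Re^{0.25}}
f = 0.316/76640^0.25 = 0.01899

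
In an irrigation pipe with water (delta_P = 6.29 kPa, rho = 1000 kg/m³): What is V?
Formula: V = \sqrt{\frac{2 \Delta P}{\rho}}
V = √(2·(6.29·1000)/1000) = 3.547 m/s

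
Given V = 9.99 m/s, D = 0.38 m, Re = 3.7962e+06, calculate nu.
Formula: Re = \frac{V D}{\nu}
Substituting knowns: 3.7962e+06 = 9.99·0.38/nu
Solving for nu: nu = 9.99·0.38/3.7962e+06 = 1.000e-06 m²/s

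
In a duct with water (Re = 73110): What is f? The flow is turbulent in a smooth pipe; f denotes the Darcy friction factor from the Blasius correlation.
Formula: f = \frac{0.316}{Re^{0.25}}
f = 0.316/73110^0.25 = 0.01922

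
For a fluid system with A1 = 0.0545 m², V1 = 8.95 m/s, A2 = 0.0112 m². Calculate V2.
Formula: V_2 = \frac{A_1 V_1}{A_2}
V2 = 0.0545·8.95/0.0112 = 43.55 m/s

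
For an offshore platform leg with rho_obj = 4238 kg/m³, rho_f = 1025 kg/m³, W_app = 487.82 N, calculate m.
Formula: W_{app} = mg\left(1 - \frac{\rho_f}{\rho_{obj}}\right)
Substituting knowns: 487.82 = m·9.81·(1 − 1025/4238)
Solving for m: m = 487.82/(9.81·(1 − 1025/4238)) = 65.59 kg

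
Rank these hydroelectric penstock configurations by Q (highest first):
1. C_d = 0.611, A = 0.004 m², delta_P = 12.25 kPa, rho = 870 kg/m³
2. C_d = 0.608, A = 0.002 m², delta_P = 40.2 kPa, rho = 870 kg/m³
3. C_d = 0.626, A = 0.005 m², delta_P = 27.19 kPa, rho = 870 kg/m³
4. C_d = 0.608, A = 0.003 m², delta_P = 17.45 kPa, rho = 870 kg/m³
Case 1: Q = 12.97 L/s
Case 2: Q = 11.69 L/s
Case 3: Q = 24.75 L/s
Case 4: Q = 11.55 L/s
Ranking (highest first): 3, 1, 2, 4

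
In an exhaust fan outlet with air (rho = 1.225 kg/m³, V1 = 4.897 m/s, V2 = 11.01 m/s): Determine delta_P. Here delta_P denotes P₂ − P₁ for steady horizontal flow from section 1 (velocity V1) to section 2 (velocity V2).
Formula: \Delta P = \frac{1}{2} \rho (V_1^2 - V_2^2)
delta_P = 0.5·1.225·(4.897² − 11.01²)/1000 = -0.05956 kPa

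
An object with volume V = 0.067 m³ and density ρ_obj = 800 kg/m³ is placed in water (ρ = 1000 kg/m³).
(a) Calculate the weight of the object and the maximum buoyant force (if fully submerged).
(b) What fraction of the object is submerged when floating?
(a) W=rho_obj*g*V=800*9.81*0.067=525.8 N; F_B(max)=rho*g*V=1000*9.81*0.067=657.3 N
(b) Floating fraction=rho_obj/rho=800/1000=0.800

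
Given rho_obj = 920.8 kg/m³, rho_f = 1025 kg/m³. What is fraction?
Formula: f_{sub} = \frac{\rho_{obj}}{\rho_f}
fraction = 920.8/1025 = 0.8983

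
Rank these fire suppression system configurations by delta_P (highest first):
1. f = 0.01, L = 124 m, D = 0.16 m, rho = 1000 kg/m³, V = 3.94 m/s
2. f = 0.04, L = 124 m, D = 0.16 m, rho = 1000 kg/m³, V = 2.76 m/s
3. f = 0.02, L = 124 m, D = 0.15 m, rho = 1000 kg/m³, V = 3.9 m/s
Case 1: delta_P = 60.15 kPa
Case 2: delta_P = 118.1 kPa
Case 3: delta_P = 125.7 kPa
Ranking (highest first): 3, 2, 1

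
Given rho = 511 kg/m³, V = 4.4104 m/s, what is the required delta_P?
Formula: V = \sqrt{\frac{2 \Delta P}{\rho}}
Substituting knowns: 4.4104 = √(2·(delta_P·1000)/511)
Solving for delta_P: delta_P = 4.4104²·511/2/1000 = 4.97 kPa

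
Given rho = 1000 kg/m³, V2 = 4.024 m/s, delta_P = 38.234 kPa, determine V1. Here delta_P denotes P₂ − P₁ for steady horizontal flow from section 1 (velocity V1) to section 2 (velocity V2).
Formula: \Delta P = \frac{1}{2} \rho (V_1^2 - V_2^2)
Substituting knowns: 38.234 = 0.5·1000·(V1² − 4.024²)/1000
Solving for V1: V1 = √(4.024² + 2·(38.234·1000)/1000) = 9.626 m/s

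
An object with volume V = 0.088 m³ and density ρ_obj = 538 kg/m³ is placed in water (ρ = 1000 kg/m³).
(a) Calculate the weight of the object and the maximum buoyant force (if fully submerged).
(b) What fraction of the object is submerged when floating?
(a) W=rho_obj*g*V=538*9.81*0.088=464.4 N; F_B(max)=rho*g*V=1000*9.81*0.088=863.3 N
(b) Floating fraction=rho_obj/rho=538/1000=0.538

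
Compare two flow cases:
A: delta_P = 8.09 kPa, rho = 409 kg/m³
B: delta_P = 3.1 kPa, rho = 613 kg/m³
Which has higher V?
V(A) = 6.29 m/s, V(B) = 3.18 m/s. Answer: A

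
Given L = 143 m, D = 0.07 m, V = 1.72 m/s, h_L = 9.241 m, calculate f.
Formula: h_L = f \frac{L}{D} \frac{V^2}{2g}
Substituting knowns: 9.241 = f·(143/0.07)·1.72²/(2·9.81)
Solving for f: f = 9.241·2·9.81/((143/0.07)·1.72²) = 0.03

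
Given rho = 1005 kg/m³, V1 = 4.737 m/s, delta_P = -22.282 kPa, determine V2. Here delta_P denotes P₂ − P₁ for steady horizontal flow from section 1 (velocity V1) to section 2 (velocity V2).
Formula: \Delta P = \frac{1}{2} \rho (V_1^2 - V_2^2)
Substituting knowns: -22.282 = 0.5·1005·(4.737² − V2²)/1000
Solving for V2: V2 = √(4.737² − 2·(-22.282·1000)/1005) = 8.172 m/s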